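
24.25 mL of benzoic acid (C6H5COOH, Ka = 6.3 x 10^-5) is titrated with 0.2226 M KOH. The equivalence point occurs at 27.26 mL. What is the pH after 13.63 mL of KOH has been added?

4.20

13.63 mL is exactly half the equivalence volume (27.26/2), i.e. the half-equivalence point.
There, n(HA) = n(A^-), so pH = pKa = -log(6.3 x 10^-5) = 4.20.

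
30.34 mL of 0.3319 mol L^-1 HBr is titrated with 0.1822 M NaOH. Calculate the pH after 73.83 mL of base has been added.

12.51

n(acid) = 0.3319 x 0.03034 = 0.01007 mol; n(NaOH) added = 0.1822 x 0.07383 = 0.01345 mol.
Base is in excess by 0.01345 - 0.01007 = 0.003382 mol in a total volume of 0.1042 L.
[OH^-] = 0.003382/0.1042 = 0.03247 M, so pOH = 1.49 and pH = 14.00 - 1.49 = 12.51.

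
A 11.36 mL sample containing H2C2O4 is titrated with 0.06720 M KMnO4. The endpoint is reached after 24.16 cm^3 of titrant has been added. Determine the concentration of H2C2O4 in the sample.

0.357 M

n(KMnO4) = 0.06720 x 0.02416 = 0.001624 mol.
From the balanced equation, 2 mol KMnO4 reacts with 5 mol H2C2O4, so n(H2C2O4) = 0.001624 x 5/2 = 0.004059 mol.
[H2C2O4] = 0.004059 / 0.01136 L = 0.357 M.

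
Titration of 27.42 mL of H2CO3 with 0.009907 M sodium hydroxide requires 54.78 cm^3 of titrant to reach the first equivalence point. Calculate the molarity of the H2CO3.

n(NaOH) = 0.009907 x 0.05478 = 0.0005427 mol.
At the first equivalence point, 1 mol OH^- react per mol H2CO3, so n(H2CO3) = 0.0005427 / 1 = 0.0005427 mol.
[H2CO3] = 0.0005427 / 0.02742 L = 0.0198 M.

0.0198 M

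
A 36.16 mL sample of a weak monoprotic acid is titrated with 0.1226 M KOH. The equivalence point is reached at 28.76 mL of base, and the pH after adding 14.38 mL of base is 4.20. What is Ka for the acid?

6.3 x 10^-5

14.38 mL is half of the equivalence volume, so this is the half-equivalence point where [HA] = [A^-].
At half-equivalence pH = pKa, so pKa = 4.20.
Ka = 10^(-4.20) = 6.3 x 10^-5.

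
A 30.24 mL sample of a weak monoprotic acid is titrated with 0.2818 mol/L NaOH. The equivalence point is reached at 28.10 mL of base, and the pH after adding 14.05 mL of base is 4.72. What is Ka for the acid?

14.05 mL is half of the equivalence volume, so this is the half-equivalence point where [HA] = [A^-].
At half-equivalence pH = pKa, so pKa = 4.72.
Ka = 10^(-4.72) = 1.9 x 10^-5.

1.9 x 10^-5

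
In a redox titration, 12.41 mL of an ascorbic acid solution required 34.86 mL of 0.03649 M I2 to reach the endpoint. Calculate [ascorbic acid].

0.103 M

n(I2) = 0.03649 x 0.03486 = 0.001272 mol.
From the balanced equation, 1 mol I2 reacts with 1 mol ascorbic acid, so n(ascorbic acid) = 0.001272 x 1/1 = 0.001272 mol.
[ascorbic acid] = 0.001272 / 0.01241 L = 0.103 M.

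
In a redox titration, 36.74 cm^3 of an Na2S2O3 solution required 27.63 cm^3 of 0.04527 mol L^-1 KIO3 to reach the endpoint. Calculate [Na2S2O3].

0.204 M

n(KIO3) = 0.04527 x 0.02763 = 0.001251 mol.
From the balanced equation, 1 mol KIO3 reacts with 6 mol Na2S2O3, so n(Na2S2O3) = 0.001251 x 6/1 = 0.007505 mol.
[Na2S2O3] = 0.007505 / 0.03674 L = 0.204 M.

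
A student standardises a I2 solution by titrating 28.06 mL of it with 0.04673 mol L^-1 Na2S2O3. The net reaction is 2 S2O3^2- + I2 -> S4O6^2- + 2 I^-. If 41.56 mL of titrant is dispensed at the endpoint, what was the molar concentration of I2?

0.0346 M

n(Na2S2O3) = 0.04673 x 0.04156 = 0.001942 mol.
From the balanced equation, 2 mol Na2S2O3 reacts with 1 mol I2, so n(I2) = 0.001942 x 1/2 = 0.0009710 mol.
[I2] = 0.0009710 / 0.02806 L = 0.0346 M.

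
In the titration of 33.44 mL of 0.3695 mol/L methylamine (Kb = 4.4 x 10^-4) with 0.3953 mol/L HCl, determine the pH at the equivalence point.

n(CH3NH2) = 0.3695 x 0.03344 = 0.01236 mol; V(HCl) at equivalence = 0.01236/0.3953 = 0.03126 L.
At equivalence the base is fully converted to CH3NH3+; total volume = 0.06470 L, so [CH3NH3+] = 0.01236/0.06470 = 0.1910 M.
Ka(CH3NH3+) = Kw/Kb = 1.0e-14 / 4.4 x 10^-4 = 2.27e-11.
[H^+] = sqrt(Ka x [CH3NH3+]) = sqrt(2.27e-11 x 0.1910) = 2.08e-6 M.
pH = -log(2.08e-6) = 5.68.

5.68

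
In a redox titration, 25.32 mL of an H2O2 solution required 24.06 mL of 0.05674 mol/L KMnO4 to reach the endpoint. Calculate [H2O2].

n(KMnO4) = 0.05674 x 0.02406 = 0.001365 mol.
From the balanced equation, 2 mol KMnO4 reacts with 5 mol H2O2, so n(H2O2) = 0.001365 x 5/2 = 0.003413 mol.
[H2O2] = 0.003413 / 0.02532 L = 0.135 M.

0.135 M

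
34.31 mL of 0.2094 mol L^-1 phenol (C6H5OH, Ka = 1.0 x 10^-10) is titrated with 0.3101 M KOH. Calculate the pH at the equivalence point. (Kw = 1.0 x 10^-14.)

n(C6H5OH) = 0.2094 x 0.03431 = 0.007185 mol; V(KOH) at equivalence = 0.007185/0.3101 = 0.02317 L.
At equivalence all the acid is converted to C6H5O-; total volume = 0.03431 + 0.02317 = 0.05748 L, so [C6H5O-] = 0.007185/0.05748 = 0.1250 M.
Kb = Kw/Ka = 1.0e-14 / 1.0 x 10^-10 = 0.000100.
[OH^-] = sqrt(Kb x [C6H5O-]) = sqrt(0.000100 x 0.1250) = 0.00354 M.
pOH = 2.45, so pH = 14.00 - 2.45 = 11.55.

11.55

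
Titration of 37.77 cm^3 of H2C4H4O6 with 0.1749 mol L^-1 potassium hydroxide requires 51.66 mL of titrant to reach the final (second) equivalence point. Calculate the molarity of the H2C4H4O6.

0.120 M

n(KOH) = 0.1749 x 0.05166 = 0.009035 mol.
At the final (second) equivalence point, 2 mol OH^- react per mol H2C4H4O6, so n(H2C4H4O6) = 0.009035 / 2 = 0.004518 mol.
[H2C4H4O6] = 0.004518 / 0.03777 L = 0.120 M.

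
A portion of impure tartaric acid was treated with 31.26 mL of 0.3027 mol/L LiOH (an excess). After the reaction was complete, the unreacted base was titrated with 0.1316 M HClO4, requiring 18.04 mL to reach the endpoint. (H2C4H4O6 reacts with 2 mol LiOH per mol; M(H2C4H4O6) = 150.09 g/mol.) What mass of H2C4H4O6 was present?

Total n(LiOH) added = 0.3027 x 0.03126 = 0.009462 mol.
n(HClO4) used = 0.1316 x 0.01804 = 0.002374 mol, which equals the excess n(LiOH).
So n(LiOH) consumed by the sample = 0.009462 - 0.002374 = 0.007088 mol.
n(H2C4H4O6) = 0.007088 / 2 = 0.003544 mol.
mass = 0.003544 mol x 150.09 g/mol = 0.532 g.

0.532 g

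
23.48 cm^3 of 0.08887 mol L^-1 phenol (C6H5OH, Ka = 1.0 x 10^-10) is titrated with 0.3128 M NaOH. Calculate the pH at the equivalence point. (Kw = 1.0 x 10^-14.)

11.42

n(C6H5OH) = 0.08887 x 0.02348 = 0.002087 mol; V(NaOH) at equivalence = 0.002087/0.3128 = 0.006671 L.
At equivalence all the acid is converted to C6H5O-; total volume = 0.02348 + 0.006671 = 0.03015 L, so [C6H5O-] = 0.002087/0.03015 = 0.06921 M.
Kb = Kw/Ka = 1.0e-14 / 1.0 x 10^-10 = 0.000100.
[OH^-] = sqrt(Kb x [C6H5O-]) = sqrt(0.000100 x 0.06921) = 0.00263 M.
pOH = 2.58, so pH = 14.00 - 2.58 = 11.42.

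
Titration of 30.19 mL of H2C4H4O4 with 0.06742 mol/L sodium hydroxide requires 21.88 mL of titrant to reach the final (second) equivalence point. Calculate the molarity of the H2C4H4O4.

n(NaOH) = 0.06742 x 0.02188 = 0.001475 mol.
At the final (second) equivalence point, 2 mol OH^- react per mol H2C4H4O4, so n(H2C4H4O4) = 0.001475 / 2 = 0.0007376 mol.
[H2C4H4O4] = 0.0007376 / 0.03019 L = 0.0244 M.

0.0244 M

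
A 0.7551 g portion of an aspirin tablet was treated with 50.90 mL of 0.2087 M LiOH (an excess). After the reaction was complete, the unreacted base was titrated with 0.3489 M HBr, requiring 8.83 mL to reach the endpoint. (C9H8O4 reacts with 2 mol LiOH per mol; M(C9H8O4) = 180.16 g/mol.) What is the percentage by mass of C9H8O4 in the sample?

90.0%

Total n(LiOH) added = 0.2087 x 0.05090 = 0.01062 mol.
n(HBr) used = 0.3489 x 0.008830 = 0.003081 mol, which equals the excess n(LiOH).
So n(LiOH) consumed by the sample = 0.01062 - 0.003081 = 0.007542 mol.
n(C9H8O4) = 0.007542 / 2 = 0.003771 mol.
mass C9H8O4 = 0.003771 x 180.16 = 0.6794 g, so %C9H8O4 = 0.6794/0.7551 x 100 = 90.0%.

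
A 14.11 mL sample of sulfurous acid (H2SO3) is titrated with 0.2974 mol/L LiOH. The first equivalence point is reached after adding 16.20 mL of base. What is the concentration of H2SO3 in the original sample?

n(LiOH) = 0.2974 x 0.01620 = 0.004818 mol.
At the first equivalence point, 1 mol OH^- react per mol H2SO3, so n(H2SO3) = 0.004818 / 1 = 0.004818 mol.
[H2SO3] = 0.004818 / 0.01411 L = 0.341 M.

0.341 M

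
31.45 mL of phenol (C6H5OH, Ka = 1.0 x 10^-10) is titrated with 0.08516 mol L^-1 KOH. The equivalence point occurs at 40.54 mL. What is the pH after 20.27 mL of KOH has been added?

20.27 mL is exactly half the equivalence volume (40.54/2), i.e. the half-equivalence point.
There, n(HA) = n(A^-), so pH = pKa = -log(1.0 x 10^-10) = 10.00.

10.00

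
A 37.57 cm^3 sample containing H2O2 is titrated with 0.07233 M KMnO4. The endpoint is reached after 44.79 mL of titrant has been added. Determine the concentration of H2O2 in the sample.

0.216 M

n(KMnO4) = 0.07233 x 0.04479 = 0.003240 mol.
From the balanced equation, 2 mol KMnO4 reacts with 5 mol H2O2, so n(H2O2) = 0.003240 x 5/2 = 0.008099 mol.
[H2O2] = 0.008099 / 0.03757 L = 0.216 M.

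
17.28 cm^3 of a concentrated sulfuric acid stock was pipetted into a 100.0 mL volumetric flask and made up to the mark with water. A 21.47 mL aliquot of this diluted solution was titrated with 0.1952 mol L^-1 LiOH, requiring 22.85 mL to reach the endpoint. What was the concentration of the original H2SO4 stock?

n(LiOH) = 0.1952 x 0.02285 = 0.004460 mol.
n(H2SO4) in the aliquot = 0.004460 x 1/2 = 0.002230 mol.
[diluted H2SO4] = 0.002230 / 0.02147 = 0.1039 M.
Dilution factor = 100.0/17.28 = 5.787, so [stock] = 0.1039 x 5.787 = 0.601 M.

0.601 M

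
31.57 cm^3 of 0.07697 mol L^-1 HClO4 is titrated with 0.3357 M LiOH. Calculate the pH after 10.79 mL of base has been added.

n(acid) = 0.07697 x 0.03157 = 0.002430 mol; n(LiOH) added = 0.3357 x 0.01079 = 0.003622 mol.
Base is in excess by 0.003622 - 0.002430 = 0.001192 mol in a total volume of 0.04236 L.
[OH^-] = 0.001192/0.04236 = 0.02815 M, so pOH = 1.55 and pH = 14.00 - 1.55 = 12.45.

12.45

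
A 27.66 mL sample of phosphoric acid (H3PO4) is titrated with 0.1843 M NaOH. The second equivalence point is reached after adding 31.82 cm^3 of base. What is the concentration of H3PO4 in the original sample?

0.106 M

n(NaOH) = 0.1843 x 0.03182 = 0.005864 mol.
At the second equivalence point, 2 mol OH^- react per mol H3PO4, so n(H3PO4) = 0.005864 / 2 = 0.002932 mol.
[H3PO4] = 0.002932 / 0.02766 L = 0.106 M.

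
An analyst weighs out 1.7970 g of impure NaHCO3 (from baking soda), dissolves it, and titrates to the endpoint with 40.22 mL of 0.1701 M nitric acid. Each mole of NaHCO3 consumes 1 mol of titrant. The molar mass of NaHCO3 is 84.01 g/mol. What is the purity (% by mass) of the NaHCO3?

n(HNO3) = 0.1701 x 0.04022 = 0.006841 mol.
n(NaHCO3) = 0.006841 / 1 = 0.006841 mol.
mass of NaHCO3 = 0.006841 x 84.01 = 0.5747 g.
% purity = 0.5747 / 1.7970 x 100 = 32.0%.

32.0%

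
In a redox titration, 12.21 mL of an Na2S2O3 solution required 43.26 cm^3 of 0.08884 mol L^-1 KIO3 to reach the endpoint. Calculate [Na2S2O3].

1.89 M

n(KIO3) = 0.08884 x 0.04326 = 0.003843 mol.
From the balanced equation, 1 mol KIO3 reacts with 6 mol Na2S2O3, so n(Na2S2O3) = 0.003843 x 6/1 = 0.02306 mol.
[Na2S2O3] = 0.02306 / 0.01221 L = 1.89 M.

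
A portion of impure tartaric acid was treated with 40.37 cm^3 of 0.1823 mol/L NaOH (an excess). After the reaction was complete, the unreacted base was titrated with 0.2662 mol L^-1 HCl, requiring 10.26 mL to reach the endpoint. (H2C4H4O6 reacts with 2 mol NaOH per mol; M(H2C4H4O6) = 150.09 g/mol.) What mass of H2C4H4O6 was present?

0.347 g

Total n(NaOH) added = 0.1823 x 0.04037 = 0.007359 mol.
n(HCl) used = 0.2662 x 0.01026 = 0.002731 mol, which equals the excess n(NaOH).
So n(NaOH) consumed by the sample = 0.007359 - 0.002731 = 0.004628 mol.
n(H2C4H4O6) = 0.004628 / 2 = 0.002314 mol.
mass = 0.002314 mol x 150.09 g/mol = 0.347 g.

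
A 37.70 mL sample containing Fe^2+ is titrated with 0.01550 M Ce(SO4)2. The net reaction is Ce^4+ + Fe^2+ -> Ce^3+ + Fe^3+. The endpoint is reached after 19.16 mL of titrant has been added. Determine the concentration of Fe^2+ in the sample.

0.00788 M

n(Ce(SO4)2) = 0.01550 x 0.01916 = 0.0002970 mol.
From the balanced equation, 1 mol Ce(SO4)2 reacts with 1 mol Fe^2+, so n(Fe^2+) = 0.0002970 x 1/1 = 0.0002970 mol.
[Fe^2+] = 0.0002970 / 0.03770 L = 0.00788 M.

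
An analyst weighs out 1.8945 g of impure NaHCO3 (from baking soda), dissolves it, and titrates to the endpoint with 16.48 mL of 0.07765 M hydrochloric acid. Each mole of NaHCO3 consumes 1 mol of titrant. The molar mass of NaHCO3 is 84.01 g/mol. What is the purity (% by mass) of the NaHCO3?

n(HCl) = 0.07765 x 0.01648 = 0.001280 mol.
n(NaHCO3) = 0.001280 / 1 = 0.001280 mol.
mass of NaHCO3 = 0.001280 x 84.01 = 0.1075 g.
% purity = 0.1075 / 1.8945 x 100 = 5.67%.

5.67%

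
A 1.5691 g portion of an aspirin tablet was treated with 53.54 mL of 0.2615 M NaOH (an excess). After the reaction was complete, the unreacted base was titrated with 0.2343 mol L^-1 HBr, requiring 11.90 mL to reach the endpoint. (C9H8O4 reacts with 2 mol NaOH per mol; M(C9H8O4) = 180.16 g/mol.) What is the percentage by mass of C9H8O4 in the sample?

Total n(NaOH) added = 0.2615 x 0.05354 = 0.01400 mol.
n(HBr) used = 0.2343 x 0.01190 = 0.002788 mol, which equals the excess n(NaOH).
So n(NaOH) consumed by the sample = 0.01400 - 0.002788 = 0.01121 mol.
n(C9H8O4) = 0.01121 / 2 = 0.005606 mol.
mass C9H8O4 = 0.005606 x 180.16 = 1.010 g, so %C9H8O4 = 1.010/1.5691 x 100 = 64.4%.

64.4%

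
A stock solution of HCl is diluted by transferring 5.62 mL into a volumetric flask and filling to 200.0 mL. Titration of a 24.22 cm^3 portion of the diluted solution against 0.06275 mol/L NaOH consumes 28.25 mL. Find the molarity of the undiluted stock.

n(NaOH) = 0.06275 x 0.02825 = 0.001773 mol.
n(HCl) in the aliquot = 0.001773 mol.
[diluted HCl] = 0.001773 / 0.02422 = 0.07319 M.
Dilution factor = 200.0/5.620 = 35.59, so [stock] = 0.07319 x 35.59 = 2.60 M.

2.60 M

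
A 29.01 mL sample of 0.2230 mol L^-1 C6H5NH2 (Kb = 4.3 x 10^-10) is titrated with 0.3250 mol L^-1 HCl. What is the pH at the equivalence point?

2.76

n(C6H5NH2) = 0.2230 x 0.02901 = 0.006469 mol; V(HCl) at equivalence = 0.006469/0.3250 = 0.01991 L.
At equivalence the base is fully converted to C6H5NH3+; total volume = 0.04892 L, so [C6H5NH3+] = 0.006469/0.04892 = 0.1323 M.
Ka(C6H5NH3+) = Kw/Kb = 1.0e-14 / 4.3 x 10^-10 = 2.33e-5.
[H^+] = sqrt(Ka x [C6H5NH3+]) = sqrt(2.33e-5 x 0.1323) = 0.00175 M.
pH = -log(0.00175) = 2.76.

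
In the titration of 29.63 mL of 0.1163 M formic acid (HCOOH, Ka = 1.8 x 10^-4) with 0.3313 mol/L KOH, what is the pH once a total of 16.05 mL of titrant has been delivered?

n(acid) = 0.1163 x 0.02963 = 0.003446 mol; n(KOH) added = 0.3313 x 0.01605 = 0.005317 mol.
Base is in excess by 0.005317 - 0.003446 = 0.001871 mol in a total volume of 0.04568 L.
[OH^-] = 0.001871/0.04568 = 0.04097 M, so pOH = 1.39 and pH = 14.00 - 1.39 = 12.61.

12.61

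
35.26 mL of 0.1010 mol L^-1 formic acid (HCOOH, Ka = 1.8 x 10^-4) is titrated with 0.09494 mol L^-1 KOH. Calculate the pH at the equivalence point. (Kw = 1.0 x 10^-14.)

8.22

n(HCOOH) = 0.1010 x 0.03526 = 0.003561 mol; V(KOH) at equivalence = 0.003561/0.09494 = 0.03751 L.
At equivalence all the acid is converted to HCOO-; total volume = 0.03526 + 0.03751 = 0.07277 L, so [HCOO-] = 0.003561/0.07277 = 0.04894 M.
Kb = Kw/Ka = 1.0e-14 / 1.8 x 10^-4 = 5.56e-11.
[OH^-] = sqrt(Kb x [HCOO-]) = sqrt(5.56e-11 x 0.04894) = 1.65e-6 M.
pOH = 5.78, so pH = 14.00 - 5.78 = 8.22.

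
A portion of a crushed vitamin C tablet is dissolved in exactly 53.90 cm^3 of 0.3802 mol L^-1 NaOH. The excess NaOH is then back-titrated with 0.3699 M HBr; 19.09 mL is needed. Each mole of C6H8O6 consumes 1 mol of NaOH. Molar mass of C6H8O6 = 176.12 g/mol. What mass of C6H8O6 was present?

2.37 g

Total n(NaOH) added = 0.3802 x 0.05390 = 0.02049 mol.
n(HBr) used = 0.3699 x 0.01909 = 0.007061 mol, which equals the excess n(NaOH).
So n(NaOH) consumed by the sample = 0.02049 - 0.007061 = 0.01343 mol.
n(C6H8O6) = 0.01343 / 1 = 0.01343 mol.
mass = 0.01343 mol x 176.12 g/mol = 2.37 g.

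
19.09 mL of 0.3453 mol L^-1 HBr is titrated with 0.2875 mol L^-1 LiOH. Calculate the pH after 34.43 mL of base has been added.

12.79

n(acid) = 0.3453 x 0.01909 = 0.006592 mol; n(LiOH) added = 0.2875 x 0.03443 = 0.009899 mol.
Base is in excess by 0.009899 - 0.006592 = 0.003307 mol in a total volume of 0.05352 L.
[OH^-] = 0.003307/0.05352 = 0.06179 M, so pOH = 1.21 and pH = 14.00 - 1.21 = 12.79.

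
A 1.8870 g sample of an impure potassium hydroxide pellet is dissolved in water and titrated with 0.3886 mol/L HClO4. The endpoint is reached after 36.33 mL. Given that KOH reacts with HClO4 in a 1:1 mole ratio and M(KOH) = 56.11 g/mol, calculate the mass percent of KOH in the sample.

42.0%

n(HClO4) = 0.3886 x 0.03633 = 0.01412 mol.
n(KOH) = 0.01412 / 1 = 0.01412 mol.
mass of KOH = 0.01412 x 56.11 = 0.7922 g.
% purity = 0.7922 / 1.8870 x 100 = 42.0%.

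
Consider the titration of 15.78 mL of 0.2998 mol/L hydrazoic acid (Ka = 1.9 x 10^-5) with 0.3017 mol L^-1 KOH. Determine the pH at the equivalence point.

n(HN3) = 0.2998 x 0.01578 = 0.004731 mol; V(KOH) at equivalence = 0.004731/0.3017 = 0.01568 L.
At equivalence all the acid is converted to N3-; total volume = 0.01578 + 0.01568 = 0.03146 L, so [N3-] = 0.004731/0.03146 = 0.1504 M.
Kb = Kw/Ka = 1.0e-14 / 1.9 x 10^-5 = 5.26e-10.
[OH^-] = sqrt(Kb x [N3-]) = sqrt(5.26e-10 x 0.1504) = 8.90e-6 M.
pOH = 5.05, so pH = 14.00 - 5.05 = 8.95.

8.95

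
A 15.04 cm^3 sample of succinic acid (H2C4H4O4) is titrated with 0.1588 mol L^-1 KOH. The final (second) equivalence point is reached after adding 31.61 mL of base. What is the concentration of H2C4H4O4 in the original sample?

n(KOH) = 0.1588 x 0.03161 = 0.005020 mol.
At the final (second) equivalence point, 2 mol OH^- react per mol H2C4H4O4, so n(H2C4H4O4) = 0.005020 / 2 = 0.002510 mol.
[H2C4H4O4] = 0.002510 / 0.01504 L = 0.167 M.

0.167 M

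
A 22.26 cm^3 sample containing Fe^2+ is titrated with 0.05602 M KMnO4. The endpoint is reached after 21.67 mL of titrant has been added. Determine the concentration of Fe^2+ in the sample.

0.273 M

n(KMnO4) = 0.05602 x 0.02167 = 0.001214 mol.
From the balanced equation, 1 mol KMnO4 reacts with 5 mol Fe^2+, so n(Fe^2+) = 0.001214 x 5/1 = 0.006070 mol.
[Fe^2+] = 0.006070 / 0.02226 L = 0.273 M.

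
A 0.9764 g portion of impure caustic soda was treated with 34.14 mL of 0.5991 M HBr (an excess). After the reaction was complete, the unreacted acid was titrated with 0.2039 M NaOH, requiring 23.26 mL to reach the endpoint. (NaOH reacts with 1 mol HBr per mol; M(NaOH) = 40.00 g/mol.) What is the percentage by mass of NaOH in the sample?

64.4%

Total n(HBr) added = 0.5991 x 0.03414 = 0.02045 mol.
n(NaOH) used = 0.2039 x 0.02326 = 0.004743 mol, which equals the excess n(HBr).
So n(HBr) consumed by the sample = 0.02045 - 0.004743 = 0.01571 mol.
n(NaOH) = 0.01571 / 1 = 0.01571 mol.
mass NaOH = 0.01571 x 40.00 = 0.6284 g, so %NaOH = 0.6284/0.9764 x 100 = 64.4%.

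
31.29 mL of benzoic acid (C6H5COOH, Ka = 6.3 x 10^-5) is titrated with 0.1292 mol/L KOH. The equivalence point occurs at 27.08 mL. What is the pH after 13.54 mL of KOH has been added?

4.20

13.54 mL is exactly half the equivalence volume (27.08/2), i.e. the half-equivalence point.
There, n(HA) = n(A^-), so pH = pKa = -log(6.3 x 10^-5) = 4.20.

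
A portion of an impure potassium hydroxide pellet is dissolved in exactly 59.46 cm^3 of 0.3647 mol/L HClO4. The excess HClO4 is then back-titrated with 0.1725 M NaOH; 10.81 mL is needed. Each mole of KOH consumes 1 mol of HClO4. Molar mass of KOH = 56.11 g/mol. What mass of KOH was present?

1.11 g

Total n(HClO4) added = 0.3647 x 0.05946 = 0.02169 mol.
n(NaOH) used = 0.1725 x 0.01081 = 0.001865 mol, which equals the excess n(HClO4).
So n(HClO4) consumed by the sample = 0.02169 - 0.001865 = 0.01982 mol.
n(KOH) = 0.01982 / 1 = 0.01982 mol.
mass = 0.01982 mol x 56.11 g/mol = 1.11 g.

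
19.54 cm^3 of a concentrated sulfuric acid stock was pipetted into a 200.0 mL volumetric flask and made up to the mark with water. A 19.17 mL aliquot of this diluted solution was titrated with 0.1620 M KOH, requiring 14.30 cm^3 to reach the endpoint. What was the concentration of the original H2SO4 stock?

0.618 M

n(KOH) = 0.1620 x 0.01430 = 0.002317 mol.
n(H2SO4) in the aliquot = 0.002317 x 1/2 = 0.001158 mol.
[diluted H2SO4] = 0.001158 / 0.01917 = 0.06042 M.
Dilution factor = 200.0/19.54 = 10.24, so [stock] = 0.06042 x 10.24 = 0.618 M.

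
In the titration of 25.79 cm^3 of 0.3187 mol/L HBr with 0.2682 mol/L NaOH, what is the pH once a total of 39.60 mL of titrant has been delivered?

n(acid) = 0.3187 x 0.02579 = 0.008219 mol; n(NaOH) added = 0.2682 x 0.03960 = 0.01062 mol.
Base is in excess by 0.01062 - 0.008219 = 0.002401 mol in a total volume of 0.06539 L.
[OH^-] = 0.002401/0.06539 = 0.03672 M, so pOH = 1.44 and pH = 14.00 - 1.44 = 12.56.

12.56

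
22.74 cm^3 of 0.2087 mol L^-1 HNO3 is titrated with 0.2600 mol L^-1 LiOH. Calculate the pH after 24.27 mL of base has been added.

12.52

n(acid) = 0.2087 x 0.02274 = 0.004746 mol; n(LiOH) added = 0.2600 x 0.02427 = 0.006310 mol.
Base is in excess by 0.006310 - 0.004746 = 0.001564 mol in a total volume of 0.04701 L.
[OH^-] = 0.001564/0.04701 = 0.03328 M, so pOH = 1.48 and pH = 14.00 - 1.48 = 12.52.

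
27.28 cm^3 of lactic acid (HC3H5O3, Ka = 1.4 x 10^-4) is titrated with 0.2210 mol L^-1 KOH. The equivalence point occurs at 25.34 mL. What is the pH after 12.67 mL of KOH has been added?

3.85

12.67 mL is exactly half the equivalence volume (25.34/2), i.e. the half-equivalence point.
There, n(HA) = n(A^-), so pH = pKa = -log(1.4 x 10^-4) = 3.85.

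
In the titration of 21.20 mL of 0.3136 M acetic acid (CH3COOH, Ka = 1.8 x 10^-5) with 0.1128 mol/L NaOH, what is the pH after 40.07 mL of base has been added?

Initial n(CH3COOH) = 0.3136 x 0.02120 = 0.006648 mol.
n(NaOH) added = 0.1128 x 0.04007 = 0.004520 mol, converting that many moles of CH3COOH to CH3COO-.
Remaining n(CH3COOH) = 0.002128 mol; n(CH3COO-) = 0.004520 mol.
By Henderson-Hasselbalch, pH = pKa + log([A^-]/[HA]) = 4.74 + log(0.004520/0.002128) = 4.74 + (+0.33) = 5.07.

5.07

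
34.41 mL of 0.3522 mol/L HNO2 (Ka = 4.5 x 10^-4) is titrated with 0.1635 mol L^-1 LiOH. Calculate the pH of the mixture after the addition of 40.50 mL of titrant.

3.43

Initial n(HNO2) = 0.3522 x 0.03441 = 0.01212 mol.
n(LiOH) added = 0.1635 x 0.04050 = 0.006622 mol, converting that many moles of HNO2 to NO2-.
Remaining n(HNO2) = 0.005497 mol; n(NO2-) = 0.006622 mol.
By Henderson-Hasselbalch, pH = pKa + log([A^-]/[HA]) = 3.35 + log(0.006622/0.005497) = 3.35 + (+0.08) = 3.43.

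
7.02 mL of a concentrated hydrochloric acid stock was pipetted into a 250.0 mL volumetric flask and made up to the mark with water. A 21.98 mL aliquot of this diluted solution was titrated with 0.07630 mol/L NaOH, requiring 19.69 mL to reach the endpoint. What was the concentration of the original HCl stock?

n(NaOH) = 0.07630 x 0.01969 = 0.001502 mol.
n(HCl) in the aliquot = 0.001502 mol.
[diluted HCl] = 0.001502 / 0.02198 = 0.06835 M.
Dilution factor = 250.0/7.020 = 35.61, so [stock] = 0.06835 x 35.61 = 2.43 M.

2.43 M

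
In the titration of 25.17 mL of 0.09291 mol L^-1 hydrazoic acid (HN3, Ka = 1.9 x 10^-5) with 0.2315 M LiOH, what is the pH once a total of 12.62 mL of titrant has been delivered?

n(acid) = 0.09291 x 0.02517 = 0.002339 mol; n(LiOH) added = 0.2315 x 0.01262 = 0.002922 mol.
Base is in excess by 0.002922 - 0.002339 = 0.0005830 mol in a total volume of 0.03779 L.
[OH^-] = 0.0005830/0.03779 = 0.01543 M, so pOH = 1.81 and pH = 14.00 - 1.81 = 12.19.

12.19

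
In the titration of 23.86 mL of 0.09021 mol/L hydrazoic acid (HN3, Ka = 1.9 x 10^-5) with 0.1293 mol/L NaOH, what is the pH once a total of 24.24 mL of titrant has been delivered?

12.31

n(acid) = 0.09021 x 0.02386 = 0.002152 mol; n(NaOH) added = 0.1293 x 0.02424 = 0.003134 mol.
Base is in excess by 0.003134 - 0.002152 = 0.0009818 mol in a total volume of 0.04810 L.
[OH^-] = 0.0009818/0.04810 = 0.02041 M, so pOH = 1.69 and pH = 14.00 - 1.69 = 12.31.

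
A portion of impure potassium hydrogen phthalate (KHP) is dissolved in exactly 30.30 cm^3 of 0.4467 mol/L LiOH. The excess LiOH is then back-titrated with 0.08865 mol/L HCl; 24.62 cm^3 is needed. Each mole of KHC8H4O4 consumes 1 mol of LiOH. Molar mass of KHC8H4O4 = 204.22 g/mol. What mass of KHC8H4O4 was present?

2.32 g

Total n(LiOH) added = 0.4467 x 0.03030 = 0.01354 mol.
n(HCl) used = 0.08865 x 0.02462 = 0.002183 mol, which equals the excess n(LiOH).
So n(LiOH) consumed by the sample = 0.01354 - 0.002183 = 0.01135 mol.
n(KHC8H4O4) = 0.01135 / 1 = 0.01135 mol.
mass = 0.01135 mol x 204.22 g/mol = 2.32 g.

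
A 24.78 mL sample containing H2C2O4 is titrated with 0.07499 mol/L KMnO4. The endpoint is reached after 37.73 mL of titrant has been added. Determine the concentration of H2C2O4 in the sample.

0.285 M

n(KMnO4) = 0.07499 x 0.03773 = 0.002829 mol.
From the balanced equation, 2 mol KMnO4 reacts with 5 mol H2C2O4, so n(H2C2O4) = 0.002829 x 5/2 = 0.007073 mol.
[H2C2O4] = 0.007073 / 0.02478 L = 0.285 M.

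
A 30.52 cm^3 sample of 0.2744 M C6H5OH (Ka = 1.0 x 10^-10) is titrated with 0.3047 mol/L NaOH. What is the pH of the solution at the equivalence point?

11.58

n(C6H5OH) = 0.2744 x 0.03052 = 0.008375 mol; V(NaOH) at equivalence = 0.008375/0.3047 = 0.02749 L.
At equivalence all the acid is converted to C6H5O-; total volume = 0.03052 + 0.02749 = 0.05801 L, so [C6H5O-] = 0.008375/0.05801 = 0.1444 M.
Kb = Kw/Ka = 1.0e-14 / 1.0 x 10^-10 = 0.000100.
[OH^-] = sqrt(Kb x [C6H5O-]) = sqrt(0.000100 x 0.1444) = 0.00380 M.
pOH = 2.42, so pH = 14.00 - 2.42 = 11.58.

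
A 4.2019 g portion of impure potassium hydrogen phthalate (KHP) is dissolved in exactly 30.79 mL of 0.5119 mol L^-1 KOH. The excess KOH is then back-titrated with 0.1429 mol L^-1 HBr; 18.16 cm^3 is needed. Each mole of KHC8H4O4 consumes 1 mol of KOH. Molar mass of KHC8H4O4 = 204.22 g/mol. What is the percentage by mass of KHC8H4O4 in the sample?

Total n(KOH) added = 0.5119 x 0.03079 = 0.01576 mol.
n(HBr) used = 0.1429 x 0.01816 = 0.002595 mol, which equals the excess n(KOH).
So n(KOH) consumed by the sample = 0.01576 - 0.002595 = 0.01317 mol.
n(KHC8H4O4) = 0.01317 / 1 = 0.01317 mol.
mass KHC8H4O4 = 0.01317 x 204.22 = 2.689 g, so %KHC8H4O4 = 2.689/4.2019 x 100 = 64.0%.

64.0%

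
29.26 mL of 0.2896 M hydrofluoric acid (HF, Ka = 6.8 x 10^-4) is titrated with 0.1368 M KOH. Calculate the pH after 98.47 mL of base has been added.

n(acid) = 0.2896 x 0.02926 = 0.008474 mol; n(KOH) added = 0.1368 x 0.09847 = 0.01347 mol.
Base is in excess by 0.01347 - 0.008474 = 0.004997 mol in a total volume of 0.1277 L.
[OH^-] = 0.004997/0.1277 = 0.03912 M, so pOH = 1.41 and pH = 14.00 - 1.41 = 12.59.

12.59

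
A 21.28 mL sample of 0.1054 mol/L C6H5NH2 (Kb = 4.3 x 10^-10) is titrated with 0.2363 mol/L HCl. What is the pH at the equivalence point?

n(C6H5NH2) = 0.1054 x 0.02128 = 0.002243 mol; V(HCl) at equivalence = 0.002243/0.2363 = 0.009492 L.
At equivalence the base is fully converted to C6H5NH3+; total volume = 0.03077 L, so [C6H5NH3+] = 0.002243/0.03077 = 0.07289 M.
Ka(C6H5NH3+) = Kw/Kb = 1.0e-14 / 4.3 x 10^-10 = 2.33e-5.
[H^+] = sqrt(Ka x [C6H5NH3+]) = sqrt(2.33e-5 x 0.07289) = 0.00130 M.
pH = -log(0.00130) = 2.89.

2.89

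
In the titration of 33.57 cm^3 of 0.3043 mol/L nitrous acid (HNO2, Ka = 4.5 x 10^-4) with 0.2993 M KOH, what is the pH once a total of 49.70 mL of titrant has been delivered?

12.75

n(acid) = 0.3043 x 0.03357 = 0.01022 mol; n(KOH) added = 0.2993 x 0.04970 = 0.01488 mol.
Base is in excess by 0.01488 - 0.01022 = 0.004660 mol in a total volume of 0.08327 L.
[OH^-] = 0.004660/0.08327 = 0.05596 M, so pOH = 1.25 and pH = 14.00 - 1.25 = 12.75.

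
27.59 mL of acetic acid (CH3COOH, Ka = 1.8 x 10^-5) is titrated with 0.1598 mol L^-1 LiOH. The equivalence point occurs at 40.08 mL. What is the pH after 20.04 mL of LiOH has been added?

4.74

20.04 mL is exactly half the equivalence volume (40.08/2), i.e. the half-equivalence point.
There, n(HA) = n(A^-), so pH = pKa = -log(1.8 x 10^-5) = 4.74.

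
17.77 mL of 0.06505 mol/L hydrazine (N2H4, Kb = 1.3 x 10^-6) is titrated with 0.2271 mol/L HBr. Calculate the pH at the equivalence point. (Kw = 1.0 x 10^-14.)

4.71

n(N2H4) = 0.06505 x 0.01777 = 0.001156 mol; V(HBr) at equivalence = 0.001156/0.2271 = 0.005090 L.
At equivalence the base is fully converted to N2H5+; total volume = 0.02286 L, so [N2H5+] = 0.001156/0.02286 = 0.05057 M.
Ka(N2H5+) = Kw/Kb = 1.0e-14 / 1.3 x 10^-6 = 7.69e-9.
[H^+] = sqrt(Ka x [N2H5+]) = sqrt(7.69e-9 x 0.05057) = 1.97e-5 M.
pH = -log(1.97e-5) = 4.71.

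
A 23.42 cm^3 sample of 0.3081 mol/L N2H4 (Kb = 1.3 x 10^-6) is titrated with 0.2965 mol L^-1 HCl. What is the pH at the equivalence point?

n(N2H4) = 0.3081 x 0.02342 = 0.007216 mol; V(HCl) at equivalence = 0.007216/0.2965 = 0.02434 L.
At equivalence the base is fully converted to N2H5+; total volume = 0.04776 L, so [N2H5+] = 0.007216/0.04776 = 0.1511 M.
Ka(N2H5+) = Kw/Kb = 1.0e-14 / 1.3 x 10^-6 = 7.69e-9.
[H^+] = sqrt(Ka x [N2H5+]) = sqrt(7.69e-9 x 0.1511) = 3.41e-5 M.
pH = -log(3.41e-5) = 4.47.

4.47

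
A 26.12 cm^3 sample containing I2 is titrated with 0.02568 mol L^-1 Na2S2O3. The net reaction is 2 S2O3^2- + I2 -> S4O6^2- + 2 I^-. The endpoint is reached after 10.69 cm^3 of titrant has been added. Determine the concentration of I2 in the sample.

0.00525 M

n(Na2S2O3) = 0.02568 x 0.01069 = 0.0002745 mol.
From the balanced equation, 2 mol Na2S2O3 reacts with 1 mol I2, so n(I2) = 0.0002745 x 1/2 = 0.0001373 mol.
[I2] = 0.0001373 / 0.02612 L = 0.00525 M.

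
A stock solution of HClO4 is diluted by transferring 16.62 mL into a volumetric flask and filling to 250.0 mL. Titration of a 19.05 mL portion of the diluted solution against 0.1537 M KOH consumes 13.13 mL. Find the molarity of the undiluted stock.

1.59 M

n(KOH) = 0.1537 x 0.01313 = 0.002018 mol.
n(HClO4) in the aliquot = 0.002018 mol.
[diluted HClO4] = 0.002018 / 0.01905 = 0.1059 M.
Dilution factor = 250.0/16.62 = 15.04, so [stock] = 0.1059 x 15.04 = 1.59 M.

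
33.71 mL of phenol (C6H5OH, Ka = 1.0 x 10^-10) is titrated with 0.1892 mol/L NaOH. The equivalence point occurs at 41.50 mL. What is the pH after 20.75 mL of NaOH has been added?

20.75 mL is exactly half the equivalence volume (41.50/2), i.e. the half-equivalence point.
There, n(HA) = n(A^-), so pH = pKa = -log(1.0 x 10^-10) = 10.00.

10.00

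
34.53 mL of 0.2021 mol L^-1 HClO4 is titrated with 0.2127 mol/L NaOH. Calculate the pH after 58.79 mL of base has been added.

n(acid) = 0.2021 x 0.03453 = 0.006979 mol; n(NaOH) added = 0.2127 x 0.05879 = 0.01250 mol.
Base is in excess by 0.01250 - 0.006979 = 0.005526 mol in a total volume of 0.09332 L.
[OH^-] = 0.005526/0.09332 = 0.05922 M, so pOH = 1.23 and pH = 14.00 - 1.23 = 12.77.

12.77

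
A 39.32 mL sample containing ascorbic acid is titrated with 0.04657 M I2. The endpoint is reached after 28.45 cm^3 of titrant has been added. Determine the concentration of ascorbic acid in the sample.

n(I2) = 0.04657 x 0.02845 = 0.001325 mol.
From the balanced equation, 1 mol I2 reacts with 1 mol ascorbic acid, so n(ascorbic acid) = 0.001325 x 1/1 = 0.001325 mol.
[ascorbic acid] = 0.001325 / 0.03932 L = 0.0337 M.

0.0337 M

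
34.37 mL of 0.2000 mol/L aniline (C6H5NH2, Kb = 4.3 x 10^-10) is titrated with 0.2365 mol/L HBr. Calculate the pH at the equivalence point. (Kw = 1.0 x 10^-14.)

2.80

n(C6H5NH2) = 0.2000 x 0.03437 = 0.006874 mol; V(HBr) at equivalence = 0.006874/0.2365 = 0.02907 L.
At equivalence the base is fully converted to C6H5NH3+; total volume = 0.06344 L, so [C6H5NH3+] = 0.006874/0.06344 = 0.1084 M.
Ka(C6H5NH3+) = Kw/Kb = 1.0e-14 / 4.3 x 10^-10 = 2.33e-5.
[H^+] = sqrt(Ka x [C6H5NH3+]) = sqrt(2.33e-5 x 0.1084) = 0.00159 M.
pH = -log(0.00159) = 2.80.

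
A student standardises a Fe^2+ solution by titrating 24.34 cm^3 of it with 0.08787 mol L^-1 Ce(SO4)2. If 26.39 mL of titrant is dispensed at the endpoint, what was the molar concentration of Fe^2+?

0.0953 M

n(Ce(SO4)2) = 0.08787 x 0.02639 = 0.002319 mol.
From the balanced equation, 1 mol Ce(SO4)2 reacts with 1 mol Fe^2+, so n(Fe^2+) = 0.002319 x 1/1 = 0.002319 mol.
[Fe^2+] = 0.002319 / 0.02434 L = 0.0953 M.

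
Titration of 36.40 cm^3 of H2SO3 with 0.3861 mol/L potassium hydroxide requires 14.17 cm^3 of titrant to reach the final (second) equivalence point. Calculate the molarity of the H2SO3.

n(KOH) = 0.3861 x 0.01417 = 0.005471 mol.
At the final (second) equivalence point, 2 mol OH^- react per mol H2SO3, so n(H2SO3) = 0.005471 / 2 = 0.002736 mol.
[H2SO3] = 0.002736 / 0.03640 L = 0.0752 M.

0.0752 M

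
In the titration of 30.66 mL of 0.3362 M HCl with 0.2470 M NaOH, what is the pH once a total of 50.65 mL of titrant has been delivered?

n(acid) = 0.3362 x 0.03066 = 0.01031 mol; n(NaOH) added = 0.2470 x 0.05065 = 0.01251 mol.
Base is in excess by 0.01251 - 0.01031 = 0.002203 mol in a total volume of 0.08131 L.
[OH^-] = 0.002203/0.08131 = 0.02709 M, so pOH = 1.57 and pH = 14.00 - 1.57 = 12.43.

12.43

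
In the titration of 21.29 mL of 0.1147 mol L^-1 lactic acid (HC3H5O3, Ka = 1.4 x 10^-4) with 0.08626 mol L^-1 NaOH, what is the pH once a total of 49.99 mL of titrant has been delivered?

n(acid) = 0.1147 x 0.02129 = 0.002442 mol; n(NaOH) added = 0.08626 x 0.04999 = 0.004312 mol.
Base is in excess by 0.004312 - 0.002442 = 0.001870 mol in a total volume of 0.07128 L.
[OH^-] = 0.001870/0.07128 = 0.02624 M, so pOH = 1.58 and pH = 14.00 - 1.58 = 12.42.

12.42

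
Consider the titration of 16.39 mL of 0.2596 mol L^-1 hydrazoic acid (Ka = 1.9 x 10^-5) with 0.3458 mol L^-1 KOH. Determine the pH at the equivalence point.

n(HN3) = 0.2596 x 0.01639 = 0.004255 mol; V(KOH) at equivalence = 0.004255/0.3458 = 0.01230 L.
At equivalence all the acid is converted to N3-; total volume = 0.01639 + 0.01230 = 0.02869 L, so [N3-] = 0.004255/0.02869 = 0.1483 M.
Kb = Kw/Ka = 1.0e-14 / 1.9 x 10^-5 = 5.26e-10.
[OH^-] = sqrt(Kb x [N3-]) = sqrt(5.26e-10 x 0.1483) = 8.83e-6 M.
pOH = 5.05, so pH = 14.00 - 5.05 = 8.95.

8.95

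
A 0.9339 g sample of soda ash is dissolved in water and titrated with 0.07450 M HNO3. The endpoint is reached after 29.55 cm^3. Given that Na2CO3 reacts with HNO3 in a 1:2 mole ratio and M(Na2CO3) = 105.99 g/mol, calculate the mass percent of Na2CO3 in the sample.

12.5%

n(HNO3) = 0.07450 x 0.02955 = 0.002201 mol.
n(Na2CO3) = 0.002201 / 2 = 0.001101 mol.
mass of Na2CO3 = 0.001101 x 105.99 = 0.1167 g.
% purity = 0.1167 / 0.9339 x 100 = 12.5%.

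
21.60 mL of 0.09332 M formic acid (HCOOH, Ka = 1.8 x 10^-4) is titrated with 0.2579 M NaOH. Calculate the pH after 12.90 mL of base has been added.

12.58

n(acid) = 0.09332 x 0.02160 = 0.002016 mol; n(NaOH) added = 0.2579 x 0.01290 = 0.003327 mol.
Base is in excess by 0.003327 - 0.002016 = 0.001311 mol in a total volume of 0.03450 L.
[OH^-] = 0.001311/0.03450 = 0.03801 M, so pOH = 1.42 and pH = 14.00 - 1.42 = 12.58.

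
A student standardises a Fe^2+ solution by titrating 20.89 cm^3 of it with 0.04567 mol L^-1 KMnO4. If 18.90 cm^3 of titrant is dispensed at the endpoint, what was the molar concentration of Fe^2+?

n(KMnO4) = 0.04567 x 0.01890 = 0.0008632 mol.
From the balanced equation, 1 mol KMnO4 reacts with 5 mol Fe^2+, so n(Fe^2+) = 0.0008632 x 5/1 = 0.004316 mol.
[Fe^2+] = 0.004316 / 0.02089 L = 0.207 M.

0.207 M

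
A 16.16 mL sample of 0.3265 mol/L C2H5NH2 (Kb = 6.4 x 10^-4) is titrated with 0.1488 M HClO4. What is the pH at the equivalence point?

n(C2H5NH2) = 0.3265 x 0.01616 = 0.005276 mol; V(HClO4) at equivalence = 0.005276/0.1488 = 0.03546 L.
At equivalence the base is fully converted to C2H5NH3+; total volume = 0.05162 L, so [C2H5NH3+] = 0.005276/0.05162 = 0.1022 M.
Ka(C2H5NH3+) = Kw/Kb = 1.0e-14 / 6.4 x 10^-4 = 1.56e-11.
[H^+] = sqrt(Ka x [C2H5NH3+]) = sqrt(1.56e-11 x 0.1022) = 1.26e-6 M.
pH = -log(1.26e-6) = 5.90.

5.90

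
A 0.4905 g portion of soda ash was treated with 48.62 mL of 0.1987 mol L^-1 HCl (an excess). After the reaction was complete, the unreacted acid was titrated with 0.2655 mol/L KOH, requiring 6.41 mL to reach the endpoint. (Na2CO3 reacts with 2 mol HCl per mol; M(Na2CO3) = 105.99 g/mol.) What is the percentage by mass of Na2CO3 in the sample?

86.0%

Total n(HCl) added = 0.1987 x 0.04862 = 0.009661 mol.
n(KOH) used = 0.2655 x 0.006410 = 0.001702 mol, which equals the excess n(HCl).
So n(HCl) consumed by the sample = 0.009661 - 0.001702 = 0.007959 mol.
n(Na2CO3) = 0.007959 / 2 = 0.003979 mol.
mass Na2CO3 = 0.003979 x 105.99 = 0.4218 g, so %Na2CO3 = 0.4218/0.4905 x 100 = 86.0%.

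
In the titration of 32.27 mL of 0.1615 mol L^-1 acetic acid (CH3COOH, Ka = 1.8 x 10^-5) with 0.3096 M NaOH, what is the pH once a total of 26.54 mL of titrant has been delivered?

12.71

n(acid) = 0.1615 x 0.03227 = 0.005212 mol; n(NaOH) added = 0.3096 x 0.02654 = 0.008217 mol.
Base is in excess by 0.008217 - 0.005212 = 0.003005 mol in a total volume of 0.05881 L.
[OH^-] = 0.003005/0.05881 = 0.05110 M, so pOH = 1.29 and pH = 14.00 - 1.29 = 12.71.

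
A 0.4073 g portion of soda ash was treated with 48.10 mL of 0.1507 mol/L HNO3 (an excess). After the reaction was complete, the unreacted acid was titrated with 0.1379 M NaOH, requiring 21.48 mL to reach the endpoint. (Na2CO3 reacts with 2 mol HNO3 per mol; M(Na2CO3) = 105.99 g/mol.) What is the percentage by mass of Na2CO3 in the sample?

Total n(HNO3) added = 0.1507 x 0.04810 = 0.007249 mol.
n(NaOH) used = 0.1379 x 0.02148 = 0.002962 mol, which equals the excess n(HNO3).
So n(HNO3) consumed by the sample = 0.007249 - 0.002962 = 0.004287 mol.
n(Na2CO3) = 0.004287 / 2 = 0.002143 mol.
mass Na2CO3 = 0.002143 x 105.99 = 0.2272 g, so %Na2CO3 = 0.2272/0.4073 x 100 = 55.8%.

55.8%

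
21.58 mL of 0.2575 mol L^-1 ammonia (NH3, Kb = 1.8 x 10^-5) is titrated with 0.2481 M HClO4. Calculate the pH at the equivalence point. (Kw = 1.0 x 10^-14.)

n(NH3) = 0.2575 x 0.02158 = 0.005557 mol; V(HClO4) at equivalence = 0.005557/0.2481 = 0.02240 L.
At equivalence the base is fully converted to NH4+; total volume = 0.04398 L, so [NH4+] = 0.005557/0.04398 = 0.1264 M.
Ka(NH4+) = Kw/Kb = 1.0e-14 / 1.8 x 10^-5 = 5.56e-10.
[H^+] = sqrt(Ka x [NH4+]) = sqrt(5.56e-10 x 0.1264) = 8.38e-6 M.
pH = -log(8.38e-6) = 5.08.

5.08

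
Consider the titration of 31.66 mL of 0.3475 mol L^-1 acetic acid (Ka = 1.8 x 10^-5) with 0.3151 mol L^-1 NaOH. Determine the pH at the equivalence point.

8.98

n(CH3COOH) = 0.3475 x 0.03166 = 0.01100 mol; V(NaOH) at equivalence = 0.01100/0.3151 = 0.03492 L.
At equivalence all the acid is converted to CH3COO-; total volume = 0.03166 + 0.03492 = 0.06658 L, so [CH3COO-] = 0.01100/0.06658 = 0.1653 M.
Kb = Kw/Ka = 1.0e-14 / 1.8 x 10^-5 = 5.56e-10.
[OH^-] = sqrt(Kb x [CH3COO-]) = sqrt(5.56e-10 x 0.1653) = 9.58e-6 M.
pOH = 5.02, so pH = 14.00 - 5.02 = 8.98.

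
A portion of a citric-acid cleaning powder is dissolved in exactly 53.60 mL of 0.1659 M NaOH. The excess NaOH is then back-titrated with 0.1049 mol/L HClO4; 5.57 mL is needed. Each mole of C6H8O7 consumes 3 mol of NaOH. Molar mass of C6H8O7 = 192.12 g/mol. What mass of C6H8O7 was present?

0.532 g

Total n(NaOH) added = 0.1659 x 0.05360 = 0.008892 mol.
n(HClO4) used = 0.1049 x 0.005570 = 0.0005843 mol, which equals the excess n(NaOH).
So n(NaOH) consumed by the sample = 0.008892 - 0.0005843 = 0.008308 mol.
n(C6H8O7) = 0.008308 / 3 = 0.002769 mol.
mass = 0.002769 mol x 192.12 g/mol = 0.532 g.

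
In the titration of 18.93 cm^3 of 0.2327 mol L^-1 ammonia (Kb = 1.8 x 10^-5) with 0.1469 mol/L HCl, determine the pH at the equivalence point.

5.15

n(NH3) = 0.2327 x 0.01893 = 0.004405 mol; V(HCl) at equivalence = 0.004405/0.1469 = 0.02999 L.
At equivalence the base is fully converted to NH4+; total volume = 0.04892 L, so [NH4+] = 0.004405/0.04892 = 0.09005 M.
Ka(NH4+) = Kw/Kb = 1.0e-14 / 1.8 x 10^-5 = 5.56e-10.
[H^+] = sqrt(Ka x [NH4+]) = sqrt(5.56e-10 x 0.09005) = 7.07e-6 M.
pH = -log(7.07e-6) = 5.15.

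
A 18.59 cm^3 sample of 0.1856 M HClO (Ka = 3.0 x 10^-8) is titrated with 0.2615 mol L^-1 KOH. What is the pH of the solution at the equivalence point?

10.28

n(HClO) = 0.1856 x 0.01859 = 0.003450 mol; V(KOH) at equivalence = 0.003450/0.2615 = 0.01319 L.
At equivalence all the acid is converted to ClO-; total volume = 0.01859 + 0.01319 = 0.03178 L, so [ClO-] = 0.003450/0.03178 = 0.1086 M.
Kb = Kw/Ka = 1.0e-14 / 3.0 x 10^-8 = 3.33e-7.
[OH^-] = sqrt(Kb x [ClO-]) = sqrt(3.33e-7 x 0.1086) = 0.000190 M.
pOH = 3.72, so pH = 14.00 - 3.72 = 10.28.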